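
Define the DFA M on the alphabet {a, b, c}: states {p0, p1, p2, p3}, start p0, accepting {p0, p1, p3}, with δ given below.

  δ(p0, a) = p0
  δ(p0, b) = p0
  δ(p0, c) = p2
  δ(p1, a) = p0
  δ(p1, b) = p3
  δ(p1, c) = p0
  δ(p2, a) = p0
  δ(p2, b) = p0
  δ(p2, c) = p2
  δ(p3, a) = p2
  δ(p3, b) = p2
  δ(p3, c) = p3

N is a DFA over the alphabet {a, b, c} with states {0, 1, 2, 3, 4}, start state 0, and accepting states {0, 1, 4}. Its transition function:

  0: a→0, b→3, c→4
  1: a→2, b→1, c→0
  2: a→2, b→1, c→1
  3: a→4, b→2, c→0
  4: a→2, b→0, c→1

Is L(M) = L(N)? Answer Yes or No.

No

The string b is accepted by M but rejected by N.
So L(M) ≠ L(N).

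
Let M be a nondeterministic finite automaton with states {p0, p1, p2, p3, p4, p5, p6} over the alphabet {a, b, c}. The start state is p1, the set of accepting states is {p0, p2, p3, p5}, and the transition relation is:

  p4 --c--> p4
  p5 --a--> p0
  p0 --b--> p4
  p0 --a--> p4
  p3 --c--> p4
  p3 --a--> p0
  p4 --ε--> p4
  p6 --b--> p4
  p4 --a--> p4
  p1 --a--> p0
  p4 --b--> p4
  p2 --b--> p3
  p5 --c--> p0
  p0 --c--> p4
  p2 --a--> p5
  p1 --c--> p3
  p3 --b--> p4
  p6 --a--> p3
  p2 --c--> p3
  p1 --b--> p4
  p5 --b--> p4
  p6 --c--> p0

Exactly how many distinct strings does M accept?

3

The useful subgraph on states {p0, p1, p3} is acyclic, so L(M) is finite; the longest accepting path visits 3 useful states, giving maximum string length 2.
Counting accepting paths from p1 by length: 2 of length 1, 1 of length 2. Total 3.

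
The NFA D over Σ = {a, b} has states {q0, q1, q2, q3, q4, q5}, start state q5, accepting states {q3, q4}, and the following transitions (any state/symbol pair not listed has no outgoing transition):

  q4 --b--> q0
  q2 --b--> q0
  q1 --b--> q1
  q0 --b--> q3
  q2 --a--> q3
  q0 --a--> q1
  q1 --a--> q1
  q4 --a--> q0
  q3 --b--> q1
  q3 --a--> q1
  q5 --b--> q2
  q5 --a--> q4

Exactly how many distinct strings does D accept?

The useful subgraph on states {q0, q2, q3, q4, q5} is acyclic, so L(D) is finite; the longest accepting path visits 4 useful states, giving maximum string length 3.
Counting accepting paths from q5 by length: 1 of length 1, 1 of length 2, 3 of length 3. Total 5.

5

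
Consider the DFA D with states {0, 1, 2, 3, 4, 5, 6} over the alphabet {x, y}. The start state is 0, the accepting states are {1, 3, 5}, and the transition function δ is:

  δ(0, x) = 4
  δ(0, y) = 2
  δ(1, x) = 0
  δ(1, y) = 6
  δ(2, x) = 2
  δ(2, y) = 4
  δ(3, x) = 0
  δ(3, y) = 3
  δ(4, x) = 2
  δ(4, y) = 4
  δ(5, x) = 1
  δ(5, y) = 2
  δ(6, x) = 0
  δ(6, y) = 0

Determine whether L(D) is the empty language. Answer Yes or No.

Yes

The states reachable from the start state are {0, 2, 4}.
None of the accepting states {1, 3, 5} is reachable, so no string is accepted and L(D) = ∅.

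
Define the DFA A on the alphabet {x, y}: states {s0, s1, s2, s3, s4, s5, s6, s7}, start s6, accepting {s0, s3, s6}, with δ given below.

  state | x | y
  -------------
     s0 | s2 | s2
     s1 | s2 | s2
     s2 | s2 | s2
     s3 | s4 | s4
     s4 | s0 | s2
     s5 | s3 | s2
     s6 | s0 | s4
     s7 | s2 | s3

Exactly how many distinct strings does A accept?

3

The useful subgraph on states {s0, s4, s6} is acyclic, so L(A) is finite; the longest accepting path visits 3 useful states, giving maximum string length 2.
Counting accepting paths from s6 by length: 1 of length 0, 1 of length 1, 1 of length 2. Total 3.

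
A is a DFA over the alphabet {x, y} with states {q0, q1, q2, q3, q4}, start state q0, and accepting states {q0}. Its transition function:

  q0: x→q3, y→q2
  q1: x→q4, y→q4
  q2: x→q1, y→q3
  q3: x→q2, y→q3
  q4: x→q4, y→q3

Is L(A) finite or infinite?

The useful states (reachable from q0 and able to reach an accepting state) are {q0}.
Restricted to these states the transition graph has no cycle, so every accepting path has bounded length and L is finite.

finite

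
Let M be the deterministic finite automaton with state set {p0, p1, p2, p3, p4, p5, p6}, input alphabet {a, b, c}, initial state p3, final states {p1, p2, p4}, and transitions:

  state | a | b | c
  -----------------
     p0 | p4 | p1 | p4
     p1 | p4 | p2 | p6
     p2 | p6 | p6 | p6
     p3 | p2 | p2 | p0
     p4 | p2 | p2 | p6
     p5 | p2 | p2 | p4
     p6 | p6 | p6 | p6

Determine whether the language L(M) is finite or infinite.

finite

The useful states (reachable from p3 and able to reach an accepting state) are {p0, p1, p2, p3, p4}.
Restricted to these states the transition graph has no cycle, so every accepting path has bounded length and L is finite.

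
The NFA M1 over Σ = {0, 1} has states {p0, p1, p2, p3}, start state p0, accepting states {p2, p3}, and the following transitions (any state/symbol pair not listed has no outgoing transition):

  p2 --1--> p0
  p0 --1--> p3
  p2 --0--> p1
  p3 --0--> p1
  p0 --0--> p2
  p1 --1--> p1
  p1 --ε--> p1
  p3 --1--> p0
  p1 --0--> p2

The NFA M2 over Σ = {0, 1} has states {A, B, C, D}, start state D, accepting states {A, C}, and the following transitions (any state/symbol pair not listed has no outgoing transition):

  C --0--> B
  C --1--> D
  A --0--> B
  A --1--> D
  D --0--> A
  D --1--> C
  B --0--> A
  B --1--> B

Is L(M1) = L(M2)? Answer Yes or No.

Exploring the product automaton M1 × M2 from the start pair (p0, D), following both machines on each input symbol, reaches 4 state pairs: (p0, D), (p2, A), (p3, C), (p1, B).
M1 accepts in {p2, p3} and M2 accepts in {A, C}. In every reachable pair the two components are either both accepting — (p2, A), (p3, C) — or both non-accepting, so no string is accepted by exactly one of the machines: L(M1) \ L(M2) and L(M2) \ L(M1) are both empty.
Hence every string is accepted by M1 iff it is accepted by M2, and the two languages coincide.

Yes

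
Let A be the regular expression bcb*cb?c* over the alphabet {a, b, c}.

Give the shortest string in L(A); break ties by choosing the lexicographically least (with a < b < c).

By inspection of the expression, no string of length less than 3 matches, and bcc is the lexicographically first match of length 3.

bcc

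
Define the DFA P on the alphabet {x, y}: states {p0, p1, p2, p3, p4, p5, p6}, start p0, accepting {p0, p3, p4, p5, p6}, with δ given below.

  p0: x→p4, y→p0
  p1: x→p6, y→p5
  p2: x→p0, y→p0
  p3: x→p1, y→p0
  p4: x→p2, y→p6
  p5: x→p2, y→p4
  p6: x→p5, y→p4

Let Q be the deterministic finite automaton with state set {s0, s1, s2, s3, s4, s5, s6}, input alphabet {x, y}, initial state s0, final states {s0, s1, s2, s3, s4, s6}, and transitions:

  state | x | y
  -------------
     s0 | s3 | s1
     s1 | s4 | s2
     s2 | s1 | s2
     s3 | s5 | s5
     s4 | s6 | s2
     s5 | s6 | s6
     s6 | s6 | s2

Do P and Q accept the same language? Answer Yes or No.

No

The string xy is accepted by P but rejected by Q.
So L(P) ≠ L(Q).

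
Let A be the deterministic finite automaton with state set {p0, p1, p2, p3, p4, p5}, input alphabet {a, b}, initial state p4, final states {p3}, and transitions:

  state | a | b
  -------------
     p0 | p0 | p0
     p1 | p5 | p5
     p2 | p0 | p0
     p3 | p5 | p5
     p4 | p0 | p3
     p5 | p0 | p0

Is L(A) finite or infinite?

The useful states (reachable from p4 and able to reach an accepting state) are {p3, p4}.
Restricted to these states the transition graph has no cycle, so every accepting path has bounded length and L is finite.

finite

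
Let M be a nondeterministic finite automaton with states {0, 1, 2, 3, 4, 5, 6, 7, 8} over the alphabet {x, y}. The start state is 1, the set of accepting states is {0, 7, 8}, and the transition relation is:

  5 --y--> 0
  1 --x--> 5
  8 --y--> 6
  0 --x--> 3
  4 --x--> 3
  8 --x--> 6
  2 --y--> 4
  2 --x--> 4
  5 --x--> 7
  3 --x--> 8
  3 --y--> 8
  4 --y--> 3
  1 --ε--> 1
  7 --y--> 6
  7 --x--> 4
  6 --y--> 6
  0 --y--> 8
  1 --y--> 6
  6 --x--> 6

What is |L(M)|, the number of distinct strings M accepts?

9

The useful subgraph on states {0, 1, 3, 4, 5, 7, 8} is acyclic, so L(M) is finite; the longest accepting path visits 6 useful states, giving maximum string length 5.
Counting accepting paths from 1 by length: 2 of length 2, 1 of length 3, 2 of length 4, 4 of length 5. Total 9.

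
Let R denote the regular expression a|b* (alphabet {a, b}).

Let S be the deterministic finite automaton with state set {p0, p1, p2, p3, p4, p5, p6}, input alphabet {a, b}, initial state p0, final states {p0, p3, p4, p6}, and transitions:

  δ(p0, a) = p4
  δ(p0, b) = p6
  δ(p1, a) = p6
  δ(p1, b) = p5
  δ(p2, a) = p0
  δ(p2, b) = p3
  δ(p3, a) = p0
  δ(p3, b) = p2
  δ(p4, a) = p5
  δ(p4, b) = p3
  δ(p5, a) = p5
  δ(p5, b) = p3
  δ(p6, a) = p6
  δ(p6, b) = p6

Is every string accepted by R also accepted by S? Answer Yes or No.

Converting the expression R to a DFA (subset construction, then merging equivalent states) gives the minimal DFA with states {r0, r1, r2, r3}, start state r0, accepting states {r0, r1, r2} and transitions r0: a→r1, b→r2; r1: a→r3, b→r3; r2: a→r3, b→r2; r3: a→r3, b→r3.
Exploring the product automaton R × S from the start pair (r0, p0), following both machines on each input symbol, reaches 9 state pairs: (r0, p0), (r1, p4), (r2, p6), (r3, p5), (r3, p3), (r3, p6), (r3, p0), (r3, p2), (r3, p4).
R accepts in {r0, r1, r2} and S accepts in {p0, p3, p4, p6}. The reachable pairs whose R-component is accepting are (r0, p0), (r1, p4), (r2, p6); in each of them the S-component is accepting too, so the product for L(R) \ L(S) (R-component accepting, S-component rejecting) has no reachable accepting pair and the difference is empty.
Hence every string in L(R) is also in L(S).

Yes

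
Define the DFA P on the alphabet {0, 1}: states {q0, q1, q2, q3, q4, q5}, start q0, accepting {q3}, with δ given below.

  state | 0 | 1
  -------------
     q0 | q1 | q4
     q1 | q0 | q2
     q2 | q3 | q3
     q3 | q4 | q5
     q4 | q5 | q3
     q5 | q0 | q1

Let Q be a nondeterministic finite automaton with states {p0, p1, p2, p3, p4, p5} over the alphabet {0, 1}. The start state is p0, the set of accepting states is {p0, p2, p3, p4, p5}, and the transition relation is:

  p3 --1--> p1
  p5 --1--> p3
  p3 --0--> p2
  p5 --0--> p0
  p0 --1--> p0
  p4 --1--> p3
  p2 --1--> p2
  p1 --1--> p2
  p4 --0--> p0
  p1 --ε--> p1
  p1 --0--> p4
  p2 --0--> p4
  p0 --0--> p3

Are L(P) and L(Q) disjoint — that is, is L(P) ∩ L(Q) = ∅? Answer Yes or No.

No

The string 11 is accepted by both P and Q.
Hence L(P) ∩ L(Q) ≠ ∅.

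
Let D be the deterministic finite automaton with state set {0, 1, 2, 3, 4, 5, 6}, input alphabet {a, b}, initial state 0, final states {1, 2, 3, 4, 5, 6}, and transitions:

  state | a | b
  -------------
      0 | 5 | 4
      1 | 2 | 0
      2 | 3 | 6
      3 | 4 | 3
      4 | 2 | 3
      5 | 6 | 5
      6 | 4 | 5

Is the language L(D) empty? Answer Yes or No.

No

The string a is accepted: the run 0 → 5 ends in the accepting state 5.
Since at least one string is accepted, L(D) is not empty.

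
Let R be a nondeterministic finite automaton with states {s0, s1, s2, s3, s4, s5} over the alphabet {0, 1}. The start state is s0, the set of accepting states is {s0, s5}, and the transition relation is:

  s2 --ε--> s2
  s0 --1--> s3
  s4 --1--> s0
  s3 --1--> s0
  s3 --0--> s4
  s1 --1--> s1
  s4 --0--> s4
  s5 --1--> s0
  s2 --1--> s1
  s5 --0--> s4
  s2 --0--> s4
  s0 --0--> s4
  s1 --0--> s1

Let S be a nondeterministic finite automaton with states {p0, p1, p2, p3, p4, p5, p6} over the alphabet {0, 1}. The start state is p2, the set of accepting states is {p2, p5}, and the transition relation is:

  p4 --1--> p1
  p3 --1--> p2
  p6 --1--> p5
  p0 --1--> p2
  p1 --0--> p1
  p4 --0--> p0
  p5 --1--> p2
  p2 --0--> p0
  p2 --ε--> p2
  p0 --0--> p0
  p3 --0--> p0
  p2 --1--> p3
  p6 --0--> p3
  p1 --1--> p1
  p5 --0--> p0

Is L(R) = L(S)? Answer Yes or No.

Exploring the product automaton R × S from the start pair (s0, p2), following both machines on each input symbol, reaches 3 state pairs: (s0, p2), (s4, p0), (s3, p3).
R accepts in {s0, s5} and S accepts in {p2, p5}. In every reachable pair the two components are either both accepting — (s0, p2) — or both non-accepting, so no string is accepted by exactly one of the machines: L(R) \ L(S) and L(S) \ L(R) are both empty.
Hence every string is accepted by R iff it is accepted by S, and the two languages coincide.

Yes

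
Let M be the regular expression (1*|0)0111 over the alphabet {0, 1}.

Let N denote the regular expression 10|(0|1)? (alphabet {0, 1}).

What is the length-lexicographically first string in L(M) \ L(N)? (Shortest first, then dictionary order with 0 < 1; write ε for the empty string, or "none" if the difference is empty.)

The string 0111 is accepted by M but not by N.
No shorter string lies in the difference, and 0111 is the lexicographically first length-4 string in L(M) \ L(N).

0111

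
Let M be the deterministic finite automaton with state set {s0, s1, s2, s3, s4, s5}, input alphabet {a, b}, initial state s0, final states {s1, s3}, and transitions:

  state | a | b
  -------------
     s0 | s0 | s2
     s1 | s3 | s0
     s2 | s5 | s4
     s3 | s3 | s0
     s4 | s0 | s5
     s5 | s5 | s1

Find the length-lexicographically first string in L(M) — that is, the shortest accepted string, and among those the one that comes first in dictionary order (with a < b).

bab

A breadth-first search from s0 reaches an accepting state first via the path s0 → s2 → s5 → s1 on input bab.
No string of length < 3 is accepted (BFS exhausts all shorter strings without reaching an accepting state), and bab is the lexicographically least accepting string of length 3.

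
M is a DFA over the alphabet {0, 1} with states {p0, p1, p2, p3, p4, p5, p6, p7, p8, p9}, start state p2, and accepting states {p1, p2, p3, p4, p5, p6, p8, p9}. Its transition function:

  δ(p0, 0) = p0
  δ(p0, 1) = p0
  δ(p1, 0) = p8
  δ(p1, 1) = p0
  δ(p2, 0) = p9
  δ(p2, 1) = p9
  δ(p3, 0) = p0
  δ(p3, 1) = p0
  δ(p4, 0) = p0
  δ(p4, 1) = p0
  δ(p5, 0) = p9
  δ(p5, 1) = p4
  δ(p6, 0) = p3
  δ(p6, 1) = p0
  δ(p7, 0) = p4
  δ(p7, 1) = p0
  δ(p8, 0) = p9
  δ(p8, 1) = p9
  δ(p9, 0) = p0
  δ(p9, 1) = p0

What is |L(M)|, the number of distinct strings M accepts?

The useful subgraph on states {p2, p9} is acyclic, so L(M) is finite; the longest accepting path visits 2 useful states, giving maximum string length 1.
Counting accepting paths from p2 by length: 1 of length 0, 2 of length 1. Total 3.

3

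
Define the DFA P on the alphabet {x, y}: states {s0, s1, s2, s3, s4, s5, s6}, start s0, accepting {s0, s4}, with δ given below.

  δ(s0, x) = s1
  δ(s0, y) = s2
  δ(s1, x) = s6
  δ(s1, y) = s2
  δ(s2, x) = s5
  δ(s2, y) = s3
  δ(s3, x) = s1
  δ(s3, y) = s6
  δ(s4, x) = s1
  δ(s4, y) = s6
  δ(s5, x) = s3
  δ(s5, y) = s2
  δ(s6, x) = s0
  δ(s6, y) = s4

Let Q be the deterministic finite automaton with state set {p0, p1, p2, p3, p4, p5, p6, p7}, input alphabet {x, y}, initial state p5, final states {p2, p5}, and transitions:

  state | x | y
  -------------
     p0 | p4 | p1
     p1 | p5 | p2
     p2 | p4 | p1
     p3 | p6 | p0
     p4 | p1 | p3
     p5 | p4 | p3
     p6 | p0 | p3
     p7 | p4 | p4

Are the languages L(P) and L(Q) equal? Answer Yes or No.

Exploring the product automaton P × Q from the start pair (s0, p5), following both machines on each input symbol, reaches 7 state pairs: (s0, p5), (s1, p4), (s2, p3), (s6, p1), (s5, p6), (s3, p0), (s4, p2).
P accepts in {s0, s4} and Q accepts in {p2, p5}. In every reachable pair the two components are either both accepting — (s0, p5), (s4, p2) — or both non-accepting, so no string is accepted by exactly one of the machines: L(P) \ L(Q) and L(Q) \ L(P) are both empty.
Hence every string is accepted by P iff it is accepted by Q, and the two languages coincide.

Yes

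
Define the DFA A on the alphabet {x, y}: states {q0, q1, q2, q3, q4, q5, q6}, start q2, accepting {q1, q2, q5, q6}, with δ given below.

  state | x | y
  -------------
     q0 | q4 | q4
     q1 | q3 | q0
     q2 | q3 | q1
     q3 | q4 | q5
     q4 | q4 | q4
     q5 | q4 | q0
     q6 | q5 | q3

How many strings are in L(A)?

4

The useful subgraph on states {q1, q2, q3, q5} is acyclic, so L(A) is finite; the longest accepting path visits 4 useful states, giving maximum string length 3.
Counting accepting paths from q2 by length: 1 of length 0, 1 of length 1, 1 of length 2, 1 of length 3. Total 4.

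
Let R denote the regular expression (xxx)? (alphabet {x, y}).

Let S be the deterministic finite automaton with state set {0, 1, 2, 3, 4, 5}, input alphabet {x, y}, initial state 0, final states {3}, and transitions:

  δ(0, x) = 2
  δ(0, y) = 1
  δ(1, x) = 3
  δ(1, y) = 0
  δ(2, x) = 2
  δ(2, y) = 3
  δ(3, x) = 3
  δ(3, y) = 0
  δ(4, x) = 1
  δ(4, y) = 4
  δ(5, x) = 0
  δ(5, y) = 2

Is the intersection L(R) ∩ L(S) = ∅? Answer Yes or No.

Yes

Converting the expression R to a DFA (subset construction, then merging equivalent states) gives the minimal DFA with states {r0, r1, r2, r3, r4}, start state r0, accepting states {r0, r4} and transitions r0: x→r1, y→r2; r1: x→r3, y→r2; r2: x→r2, y→r2; r3: x→r4, y→r2; r4: x→r2, y→r2.
Exploring the product automaton R × S from the start pair (r0, 0), following both machines on each input symbol, reaches 8 state pairs: (r0, 0), (r1, 2), (r2, 1), (r3, 2), (r2, 3), (r2, 0), (r4, 2), (r2, 2).
R accepts in {r0, r4} and S accepts in {3}; no reachable pair has both components accepting, so no string drives both machines to acceptance simultaneously and L(R) ∩ L(S) = ∅.
So no string is accepted by both, and the intersection is empty.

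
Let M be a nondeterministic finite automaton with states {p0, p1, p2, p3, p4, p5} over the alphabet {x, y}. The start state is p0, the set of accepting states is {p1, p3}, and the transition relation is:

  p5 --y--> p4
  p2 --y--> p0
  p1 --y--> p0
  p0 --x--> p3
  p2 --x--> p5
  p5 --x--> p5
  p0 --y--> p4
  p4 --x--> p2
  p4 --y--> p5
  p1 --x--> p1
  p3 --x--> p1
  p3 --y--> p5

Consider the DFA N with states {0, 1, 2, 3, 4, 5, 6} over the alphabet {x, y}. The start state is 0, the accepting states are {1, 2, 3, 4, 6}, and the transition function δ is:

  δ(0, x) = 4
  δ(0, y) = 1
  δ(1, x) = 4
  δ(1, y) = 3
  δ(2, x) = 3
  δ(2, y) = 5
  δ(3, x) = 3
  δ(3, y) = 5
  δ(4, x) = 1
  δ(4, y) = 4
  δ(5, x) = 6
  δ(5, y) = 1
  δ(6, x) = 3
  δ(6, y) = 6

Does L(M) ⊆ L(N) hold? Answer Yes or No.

Exploring the product automaton M × N from the start pair (p0, 0), following both machines on each input symbol, reaches 26 state pairs: (p0, 0), (p3, 4), (p4, 1), (p1, 1), (p5, 4), (p2, 4), (p5, 3), (p1, 4), (p0, 3), (p5, 1), (p4, 4), (p0, 4), (p4, 5), (p3, 3), (p4, 3), (p2, 1), (p3, 1), (p2, 6), (p1, 3), (p5, 5), (p2, 3), (p0, 6), (p0, 5), (p5, 6), (p4, 6), (p3, 6).
M accepts in {p1, p3} and N accepts in {1, 2, 3, 4, 6}. The reachable pairs whose M-component is accepting are (p3, 4), (p1, 1), (p1, 4), (p3, 3), (p3, 1), (p1, 3), (p3, 6); in each of them the N-component is accepting too, so the product for L(M) \ L(N) (M-component accepting, N-component rejecting) has no reachable accepting pair and the difference is empty.
Hence every string in L(M) is also in L(N).

Yes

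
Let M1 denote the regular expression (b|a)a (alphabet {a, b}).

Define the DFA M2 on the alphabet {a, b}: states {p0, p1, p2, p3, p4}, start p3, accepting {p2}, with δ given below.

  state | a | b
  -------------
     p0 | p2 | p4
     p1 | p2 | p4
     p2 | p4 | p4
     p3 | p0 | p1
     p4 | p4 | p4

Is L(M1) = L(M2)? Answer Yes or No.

Converting the expression M1 to a DFA (subset construction, then merging equivalent states) gives the minimal DFA with states {r0, r1, r2, r3}, start state r0, accepting states {r2} and transitions r0: a→r1, b→r1; r1: a→r2, b→r3; r2: a→r3, b→r3; r3: a→r3, b→r3.
Exploring the product automaton M1 × M2 from the start pair (r0, p3), following both machines on each input symbol, reaches 5 state pairs: (r0, p3), (r1, p0), (r1, p1), (r2, p2), (r3, p4).
M1 accepts in {r2} and M2 accepts in {p2}. In every reachable pair the two components are either both accepting — (r2, p2) — or both non-accepting, so no string is accepted by exactly one of the machines: L(M1) \ L(M2) and L(M2) \ L(M1) are both empty.
Hence every string is accepted by M1 iff it is accepted by M2, and the two languages coincide.

Yes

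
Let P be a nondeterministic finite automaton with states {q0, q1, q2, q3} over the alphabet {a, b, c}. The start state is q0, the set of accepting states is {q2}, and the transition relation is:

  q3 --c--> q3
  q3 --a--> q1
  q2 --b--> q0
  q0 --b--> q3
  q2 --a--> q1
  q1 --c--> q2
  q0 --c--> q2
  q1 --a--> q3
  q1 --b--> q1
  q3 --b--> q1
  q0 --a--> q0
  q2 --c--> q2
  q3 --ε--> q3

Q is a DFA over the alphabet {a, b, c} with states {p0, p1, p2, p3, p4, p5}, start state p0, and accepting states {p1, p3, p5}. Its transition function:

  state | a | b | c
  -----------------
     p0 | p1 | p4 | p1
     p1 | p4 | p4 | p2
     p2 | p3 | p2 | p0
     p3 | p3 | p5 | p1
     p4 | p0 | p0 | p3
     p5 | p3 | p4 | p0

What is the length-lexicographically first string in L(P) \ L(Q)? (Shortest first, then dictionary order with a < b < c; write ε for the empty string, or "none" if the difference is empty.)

The string ac is accepted by P but not by Q.
No shorter string lies in the difference, and ac is the lexicographically first length-2 string in L(P) \ L(Q).

ac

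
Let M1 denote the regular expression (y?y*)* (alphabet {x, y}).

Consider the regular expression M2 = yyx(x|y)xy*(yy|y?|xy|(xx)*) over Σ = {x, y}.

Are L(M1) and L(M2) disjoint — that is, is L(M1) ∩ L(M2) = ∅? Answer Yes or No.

Converting the expression M1 to a DFA (subset construction, then merging equivalent states) gives the minimal DFA with states {r0, r1}, start state r0, accepting states {r0} and transitions r0: x→r1, y→r0; r1: x→r1, y→r1.
Converting the expression M2 to a DFA (subset construction, then merging equivalent states) gives the minimal DFA with states {t0, t1, t2, t3, t4, t5, t6, t7, t8, t9, t10}, start state t0, accepting states {t6, t8, t9} and transitions t0: x→t1, y→t2; t1: x→t1, y→t1; t2: x→t1, y→t3; t3: x→t4, y→t1; t4: x→t5, y→t5; t5: x→t6, y→t1; t6: x→t7, y→t6; t7: x→t8, y→t9; t8: x→t10, y→t1; t9: x→t1, y→t1; t10: x→t8, y→t1.
Exploring the product automaton M1 × M2 from the start pair (r0, t0), following both machines on each input symbol, reaches 12 state pairs: (r0, t0), (r1, t1), (r0, t2), (r0, t3), (r1, t4), (r0, t1), (r1, t5), (r1, t6), (r1, t7), (r1, t8), (r1, t9), (r1, t10).
M1 accepts in {r0} and M2 accepts in {t6, t8, t9}; no reachable pair has both components accepting, so no string drives both machines to acceptance simultaneously and L(M1) ∩ L(M2) = ∅.
So no string is accepted by both, and the intersection is empty.

Yes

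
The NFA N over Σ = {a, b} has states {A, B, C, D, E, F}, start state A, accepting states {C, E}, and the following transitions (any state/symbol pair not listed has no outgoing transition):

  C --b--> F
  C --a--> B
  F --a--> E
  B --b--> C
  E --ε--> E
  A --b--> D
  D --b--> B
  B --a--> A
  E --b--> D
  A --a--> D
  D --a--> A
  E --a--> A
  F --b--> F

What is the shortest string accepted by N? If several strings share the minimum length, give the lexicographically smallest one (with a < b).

A breadth-first search from A reaches an accepting state first via the path A → D → B → C on input abb.
No string of length < 3 is accepted (BFS exhausts all shorter strings without reaching an accepting state), and abb is the lexicographically least accepting string of length 3.

abb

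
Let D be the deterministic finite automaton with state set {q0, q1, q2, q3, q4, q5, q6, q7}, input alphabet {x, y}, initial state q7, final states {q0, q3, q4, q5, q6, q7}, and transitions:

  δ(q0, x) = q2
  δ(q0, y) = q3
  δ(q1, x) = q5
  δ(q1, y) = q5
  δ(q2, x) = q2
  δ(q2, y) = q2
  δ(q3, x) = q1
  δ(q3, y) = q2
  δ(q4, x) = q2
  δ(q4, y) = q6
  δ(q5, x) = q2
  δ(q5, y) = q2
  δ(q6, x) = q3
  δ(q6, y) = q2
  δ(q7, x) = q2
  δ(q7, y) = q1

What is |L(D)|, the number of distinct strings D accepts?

The useful subgraph on states {q1, q5, q7} is acyclic, so L(D) is finite; the longest accepting path visits 3 useful states, giving maximum string length 2.
Counting accepting paths from q7 by length: 1 of length 0, 2 of length 2. Total 3.

3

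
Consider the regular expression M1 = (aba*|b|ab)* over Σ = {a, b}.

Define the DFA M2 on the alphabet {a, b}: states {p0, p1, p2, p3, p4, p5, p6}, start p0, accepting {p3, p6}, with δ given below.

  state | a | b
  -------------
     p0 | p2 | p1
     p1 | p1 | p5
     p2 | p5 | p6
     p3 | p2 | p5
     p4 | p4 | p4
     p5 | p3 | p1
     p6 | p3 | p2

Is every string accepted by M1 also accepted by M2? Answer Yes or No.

The empty string ε is in L(M1) but not in L(M2).
So L(M1) ⊄ L(M2).

No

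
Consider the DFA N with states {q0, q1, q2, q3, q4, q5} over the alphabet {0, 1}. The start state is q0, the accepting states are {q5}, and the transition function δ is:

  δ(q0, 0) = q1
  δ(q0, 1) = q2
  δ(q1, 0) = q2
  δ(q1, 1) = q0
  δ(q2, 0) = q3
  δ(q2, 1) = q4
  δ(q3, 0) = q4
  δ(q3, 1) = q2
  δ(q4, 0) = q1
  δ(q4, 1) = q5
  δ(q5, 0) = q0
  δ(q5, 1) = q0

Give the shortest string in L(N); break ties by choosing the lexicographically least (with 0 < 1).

A breadth-first search from q0 reaches an accepting state first via the path q0 → q2 → q4 → q5 on input 111.
No string of length < 3 is accepted (BFS exhausts all shorter strings without reaching an accepting state), and 111 is the lexicographically least accepting string of length 3.

111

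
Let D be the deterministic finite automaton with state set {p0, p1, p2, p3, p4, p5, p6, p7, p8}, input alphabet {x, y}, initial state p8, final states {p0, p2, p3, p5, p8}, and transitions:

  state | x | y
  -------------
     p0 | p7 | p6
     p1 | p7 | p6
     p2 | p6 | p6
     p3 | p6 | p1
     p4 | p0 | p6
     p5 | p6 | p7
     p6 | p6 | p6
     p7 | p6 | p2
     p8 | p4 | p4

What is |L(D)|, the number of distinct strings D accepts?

5

The useful subgraph on states {p0, p2, p4, p7, p8} is acyclic, so L(D) is finite; the longest accepting path visits 5 useful states, giving maximum string length 4.
Counting accepting paths from p8 by length: 1 of length 0, 2 of length 2, 2 of length 4. Total 5.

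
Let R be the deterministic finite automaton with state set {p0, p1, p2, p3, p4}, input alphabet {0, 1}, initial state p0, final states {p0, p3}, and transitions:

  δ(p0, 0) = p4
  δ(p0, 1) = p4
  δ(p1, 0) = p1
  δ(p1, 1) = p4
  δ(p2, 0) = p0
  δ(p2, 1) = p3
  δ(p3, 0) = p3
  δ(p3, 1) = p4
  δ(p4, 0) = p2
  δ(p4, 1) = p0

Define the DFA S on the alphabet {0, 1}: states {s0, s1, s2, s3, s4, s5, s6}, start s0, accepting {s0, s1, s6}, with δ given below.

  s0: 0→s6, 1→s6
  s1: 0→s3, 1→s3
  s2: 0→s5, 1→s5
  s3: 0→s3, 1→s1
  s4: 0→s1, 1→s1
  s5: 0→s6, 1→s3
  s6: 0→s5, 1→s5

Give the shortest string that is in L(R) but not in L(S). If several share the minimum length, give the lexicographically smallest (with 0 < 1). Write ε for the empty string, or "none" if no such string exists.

01

The string 01 is accepted by R but not by S.
No shorter string lies in the difference, and 01 is the lexicographically first length-2 string in L(R) \ L(S).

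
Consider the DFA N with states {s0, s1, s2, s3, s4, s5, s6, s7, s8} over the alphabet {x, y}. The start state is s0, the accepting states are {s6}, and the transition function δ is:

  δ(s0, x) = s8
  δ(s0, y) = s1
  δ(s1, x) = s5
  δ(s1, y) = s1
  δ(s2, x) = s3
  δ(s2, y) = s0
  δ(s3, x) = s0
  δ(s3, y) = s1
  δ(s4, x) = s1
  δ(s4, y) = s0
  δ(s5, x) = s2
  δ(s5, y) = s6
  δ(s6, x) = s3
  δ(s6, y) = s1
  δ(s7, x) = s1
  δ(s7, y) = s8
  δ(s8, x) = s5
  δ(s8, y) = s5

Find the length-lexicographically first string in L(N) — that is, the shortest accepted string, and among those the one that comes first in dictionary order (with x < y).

xxy

A breadth-first search from s0 reaches an accepting state first via the path s0 → s8 → s5 → s6 on input xxy.
No string of length < 3 is accepted (BFS exhausts all shorter strings without reaching an accepting state), and xxy is the lexicographically least accepting string of length 3.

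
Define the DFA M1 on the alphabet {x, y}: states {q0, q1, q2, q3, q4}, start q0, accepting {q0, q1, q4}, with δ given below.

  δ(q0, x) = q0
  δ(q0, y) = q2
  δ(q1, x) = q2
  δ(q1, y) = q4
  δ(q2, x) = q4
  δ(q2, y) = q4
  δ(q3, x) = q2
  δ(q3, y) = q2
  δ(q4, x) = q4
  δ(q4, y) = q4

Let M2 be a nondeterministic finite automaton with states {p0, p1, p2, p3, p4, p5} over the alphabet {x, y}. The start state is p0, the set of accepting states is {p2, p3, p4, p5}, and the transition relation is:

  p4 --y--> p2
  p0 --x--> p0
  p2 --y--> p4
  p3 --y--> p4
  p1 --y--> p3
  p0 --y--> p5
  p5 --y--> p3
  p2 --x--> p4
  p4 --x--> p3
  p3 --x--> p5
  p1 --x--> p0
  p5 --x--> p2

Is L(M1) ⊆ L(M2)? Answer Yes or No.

No

The empty string ε is in L(M1) but not in L(M2).
So L(M1) ⊄ L(M2).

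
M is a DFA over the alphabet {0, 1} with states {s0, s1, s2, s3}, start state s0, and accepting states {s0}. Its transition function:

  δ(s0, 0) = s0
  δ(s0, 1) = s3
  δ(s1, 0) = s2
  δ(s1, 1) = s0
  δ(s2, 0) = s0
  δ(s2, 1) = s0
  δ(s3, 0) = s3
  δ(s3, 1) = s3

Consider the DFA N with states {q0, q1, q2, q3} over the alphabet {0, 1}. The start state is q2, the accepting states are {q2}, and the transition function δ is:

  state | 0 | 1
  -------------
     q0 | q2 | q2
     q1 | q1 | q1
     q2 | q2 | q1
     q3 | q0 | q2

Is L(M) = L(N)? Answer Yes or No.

Exploring the product automaton M × N from the start pair (s0, q2), following both machines on each input symbol, reaches 2 state pairs: (s0, q2), (s3, q1).
M accepts in {s0} and N accepts in {q2}. In every reachable pair the two components are either both accepting — (s0, q2) — or both non-accepting, so no string is accepted by exactly one of the machines: L(M) \ L(N) and L(N) \ L(M) are both empty.
Hence every string is accepted by M iff it is accepted by N, and the two languages coincide.

Yes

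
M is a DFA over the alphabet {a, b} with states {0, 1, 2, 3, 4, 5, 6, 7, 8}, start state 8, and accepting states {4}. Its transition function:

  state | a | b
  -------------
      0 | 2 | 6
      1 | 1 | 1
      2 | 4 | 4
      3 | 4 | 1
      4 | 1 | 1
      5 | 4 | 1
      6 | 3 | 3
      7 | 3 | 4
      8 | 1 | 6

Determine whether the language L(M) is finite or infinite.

The useful states (reachable from 8 and able to reach an accepting state) are {3, 4, 6, 8}.
Restricted to these states the transition graph has no cycle, so every accepting path has bounded length and L is finite.

finite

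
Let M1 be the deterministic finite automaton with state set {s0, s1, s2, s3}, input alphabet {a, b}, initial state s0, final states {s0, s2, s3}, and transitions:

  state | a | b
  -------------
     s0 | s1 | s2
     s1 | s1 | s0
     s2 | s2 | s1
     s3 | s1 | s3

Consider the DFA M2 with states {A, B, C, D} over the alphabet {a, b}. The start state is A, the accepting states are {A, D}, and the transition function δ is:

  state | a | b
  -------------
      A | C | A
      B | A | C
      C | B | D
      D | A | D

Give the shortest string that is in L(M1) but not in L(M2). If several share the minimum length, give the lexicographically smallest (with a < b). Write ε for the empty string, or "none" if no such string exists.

ba

The string ba is accepted by M1 but not by M2.
No shorter string lies in the difference, and ba is the lexicographically first length-2 string in L(M1) \ L(M2).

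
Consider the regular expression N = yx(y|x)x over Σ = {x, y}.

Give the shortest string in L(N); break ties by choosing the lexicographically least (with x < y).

yxxx

By inspection of the expression, no string of length less than 4 matches, and yxxx is the lexicographically first match of length 4.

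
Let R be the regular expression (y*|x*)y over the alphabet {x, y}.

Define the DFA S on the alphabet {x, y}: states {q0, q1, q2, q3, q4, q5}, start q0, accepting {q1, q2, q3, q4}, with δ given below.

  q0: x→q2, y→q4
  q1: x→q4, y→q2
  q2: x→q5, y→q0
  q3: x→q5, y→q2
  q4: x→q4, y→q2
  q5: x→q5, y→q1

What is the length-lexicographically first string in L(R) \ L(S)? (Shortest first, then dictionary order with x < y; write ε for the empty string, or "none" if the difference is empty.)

The string xy is accepted by R but not by S.
No shorter string lies in the difference, and xy is the lexicographically first length-2 string in L(R) \ L(S).

xy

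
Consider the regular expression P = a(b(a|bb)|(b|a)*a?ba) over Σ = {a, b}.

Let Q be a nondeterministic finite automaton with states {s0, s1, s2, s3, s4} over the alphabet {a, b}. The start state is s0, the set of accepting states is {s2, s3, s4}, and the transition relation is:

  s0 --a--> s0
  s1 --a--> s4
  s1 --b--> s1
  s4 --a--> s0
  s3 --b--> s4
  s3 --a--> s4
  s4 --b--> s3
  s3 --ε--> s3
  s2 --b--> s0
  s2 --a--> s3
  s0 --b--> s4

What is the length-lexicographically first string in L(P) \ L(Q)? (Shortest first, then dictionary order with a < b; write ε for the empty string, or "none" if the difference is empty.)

The string aba is accepted by P but not by Q.
No shorter string lies in the difference, and aba is the lexicographically first length-3 string in L(P) \ L(Q).

aba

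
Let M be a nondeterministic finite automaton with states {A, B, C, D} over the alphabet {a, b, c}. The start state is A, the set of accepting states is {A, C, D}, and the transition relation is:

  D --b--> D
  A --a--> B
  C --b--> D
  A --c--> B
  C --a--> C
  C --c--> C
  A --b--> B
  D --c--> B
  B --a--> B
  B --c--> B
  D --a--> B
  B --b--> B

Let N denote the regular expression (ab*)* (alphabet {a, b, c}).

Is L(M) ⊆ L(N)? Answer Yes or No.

Yes

Converting the expression N to a DFA (subset construction, then merging equivalent states) gives the minimal DFA with states {n0, n1, n2}, start state n0, accepting states {n0, n1} and transitions n0: a→n1, b→n2, c→n2; n1: a→n1, b→n1, c→n2; n2: a→n2, b→n2, c→n2.
Exploring the product automaton M × N from the start pair (A, n0), following both machines on each input symbol, reaches 3 state pairs: (A, n0), (B, n1), (B, n2).
M accepts in {A, C, D} and N accepts in {n0, n1}. The reachable pairs whose M-component is accepting are (A, n0); in each of them the N-component is accepting too, so the product for L(M) \ L(N) (M-component accepting, N-component rejecting) has no reachable accepting pair and the difference is empty.
Hence every string in L(M) is also in L(N).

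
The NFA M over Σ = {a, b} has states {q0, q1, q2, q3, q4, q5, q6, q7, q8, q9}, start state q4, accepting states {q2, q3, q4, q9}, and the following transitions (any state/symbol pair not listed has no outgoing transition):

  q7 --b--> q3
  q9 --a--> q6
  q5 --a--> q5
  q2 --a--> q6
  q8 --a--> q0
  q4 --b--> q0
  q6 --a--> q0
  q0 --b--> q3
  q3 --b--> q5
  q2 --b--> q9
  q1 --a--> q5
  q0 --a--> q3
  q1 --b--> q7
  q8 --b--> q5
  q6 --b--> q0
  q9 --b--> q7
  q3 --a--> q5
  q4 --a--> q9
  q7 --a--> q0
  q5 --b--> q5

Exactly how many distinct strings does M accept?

The useful subgraph on states {q0, q3, q4, q6, q7, q9} is acyclic, so L(M) is finite; the longest accepting path visits 5 useful states, giving maximum string length 4.
Counting accepting paths from q4 by length: 1 of length 0, 1 of length 1, 2 of length 2, 1 of length 3, 6 of length 4. Total 11.

11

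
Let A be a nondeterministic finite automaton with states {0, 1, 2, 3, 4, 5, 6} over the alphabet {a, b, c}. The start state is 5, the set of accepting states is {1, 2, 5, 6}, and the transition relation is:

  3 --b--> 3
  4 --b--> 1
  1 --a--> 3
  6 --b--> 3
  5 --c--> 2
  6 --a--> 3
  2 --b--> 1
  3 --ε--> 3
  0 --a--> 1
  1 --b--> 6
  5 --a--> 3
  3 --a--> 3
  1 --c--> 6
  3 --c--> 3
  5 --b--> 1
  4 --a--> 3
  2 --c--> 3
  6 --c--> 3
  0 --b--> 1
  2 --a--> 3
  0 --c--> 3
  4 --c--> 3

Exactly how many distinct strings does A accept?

The useful subgraph on states {1, 2, 5, 6} is acyclic, so L(A) is finite; the longest accepting path visits 4 useful states, giving maximum string length 3.
Counting accepting paths from 5 by length: 1 of length 0, 2 of length 1, 3 of length 2, 2 of length 3. Total 8.

8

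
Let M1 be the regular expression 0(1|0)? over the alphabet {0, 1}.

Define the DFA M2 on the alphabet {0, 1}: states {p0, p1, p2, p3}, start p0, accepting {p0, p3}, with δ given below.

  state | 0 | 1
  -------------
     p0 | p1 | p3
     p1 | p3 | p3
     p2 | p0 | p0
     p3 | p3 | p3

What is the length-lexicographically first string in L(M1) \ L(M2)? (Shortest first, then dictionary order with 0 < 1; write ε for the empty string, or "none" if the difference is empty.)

The string 0 is accepted by M1 but not by M2.
No shorter string lies in the difference, and 0 is the lexicographically first length-1 string in L(M1) \ L(M2).

0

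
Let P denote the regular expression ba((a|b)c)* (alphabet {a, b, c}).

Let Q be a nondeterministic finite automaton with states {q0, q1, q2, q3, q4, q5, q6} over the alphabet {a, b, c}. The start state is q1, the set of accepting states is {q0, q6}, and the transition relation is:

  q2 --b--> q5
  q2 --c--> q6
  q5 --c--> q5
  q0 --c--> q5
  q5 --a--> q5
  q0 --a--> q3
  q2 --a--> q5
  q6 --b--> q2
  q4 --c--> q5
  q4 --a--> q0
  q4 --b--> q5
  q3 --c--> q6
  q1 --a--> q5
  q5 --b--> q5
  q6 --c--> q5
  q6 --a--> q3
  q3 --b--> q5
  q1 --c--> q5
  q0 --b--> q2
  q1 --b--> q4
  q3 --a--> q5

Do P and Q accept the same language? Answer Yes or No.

Converting the expression P to a DFA (subset construction, then merging equivalent states) gives the minimal DFA with states {p0, p1, p2, p3, p4}, start state p0, accepting states {p3} and transitions p0: a→p1, b→p2, c→p1; p1: a→p1, b→p1, c→p1; p2: a→p3, b→p1, c→p1; p3: a→p4, b→p4, c→p1; p4: a→p1, b→p1, c→p3.
Exploring the product automaton P × Q from the start pair (p0, q1), following both machines on each input symbol, reaches 7 state pairs: (p0, q1), (p1, q5), (p2, q4), (p3, q0), (p4, q3), (p4, q2), (p3, q6).
P accepts in {p3} and Q accepts in {q0, q6}. In every reachable pair the two components are either both accepting — (p3, q0), (p3, q6) — or both non-accepting, so no string is accepted by exactly one of the machines: L(P) \ L(Q) and L(Q) \ L(P) are both empty.
Hence every string is accepted by P iff it is accepted by Q, and the two languages coincide.

Yes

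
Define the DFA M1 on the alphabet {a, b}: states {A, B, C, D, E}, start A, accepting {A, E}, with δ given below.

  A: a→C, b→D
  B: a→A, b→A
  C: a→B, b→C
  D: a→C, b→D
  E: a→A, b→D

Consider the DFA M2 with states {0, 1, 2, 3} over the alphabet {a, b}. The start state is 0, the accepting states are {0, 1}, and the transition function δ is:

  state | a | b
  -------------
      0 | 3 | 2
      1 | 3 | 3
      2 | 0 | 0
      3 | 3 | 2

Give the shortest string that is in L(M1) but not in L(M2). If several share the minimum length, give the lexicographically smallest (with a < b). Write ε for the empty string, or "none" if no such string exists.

The string aaa is accepted by M1 but not by M2.
No shorter string lies in the difference, and aaa is the lexicographically first length-3 string in L(M1) \ L(M2).

aaa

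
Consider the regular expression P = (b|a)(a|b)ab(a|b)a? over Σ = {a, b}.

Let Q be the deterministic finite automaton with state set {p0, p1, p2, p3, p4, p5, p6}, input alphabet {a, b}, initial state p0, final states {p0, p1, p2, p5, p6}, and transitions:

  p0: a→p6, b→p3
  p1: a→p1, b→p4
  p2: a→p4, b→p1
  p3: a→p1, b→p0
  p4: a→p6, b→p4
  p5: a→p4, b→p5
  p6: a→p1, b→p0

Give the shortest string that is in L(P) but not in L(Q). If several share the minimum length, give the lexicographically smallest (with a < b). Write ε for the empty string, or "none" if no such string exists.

aaabb

The string aaabb is accepted by P but not by Q.
No shorter string lies in the difference, and aaabb is the lexicographically first length-5 string in L(P) \ L(Q).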